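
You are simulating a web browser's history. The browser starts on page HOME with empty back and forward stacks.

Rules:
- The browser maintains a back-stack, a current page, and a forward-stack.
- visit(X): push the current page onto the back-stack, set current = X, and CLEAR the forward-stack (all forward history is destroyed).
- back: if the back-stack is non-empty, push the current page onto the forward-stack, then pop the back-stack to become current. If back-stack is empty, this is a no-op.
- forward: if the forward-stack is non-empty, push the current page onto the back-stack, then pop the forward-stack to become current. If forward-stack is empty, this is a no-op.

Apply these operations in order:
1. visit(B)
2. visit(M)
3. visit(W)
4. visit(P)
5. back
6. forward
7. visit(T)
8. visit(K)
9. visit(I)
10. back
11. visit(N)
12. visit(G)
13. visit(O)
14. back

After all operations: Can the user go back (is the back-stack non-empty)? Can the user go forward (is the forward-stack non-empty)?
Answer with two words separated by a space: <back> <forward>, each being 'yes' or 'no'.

After 1 (visit(B)): cur=B back=1 fwd=0
After 2 (visit(M)): cur=M back=2 fwd=0
After 3 (visit(W)): cur=W back=3 fwd=0
After 4 (visit(P)): cur=P back=4 fwd=0
After 5 (back): cur=W back=3 fwd=1
After 6 (forward): cur=P back=4 fwd=0
After 7 (visit(T)): cur=T back=5 fwd=0
After 8 (visit(K)): cur=K back=6 fwd=0
After 9 (visit(I)): cur=I back=7 fwd=0
After 10 (back): cur=K back=6 fwd=1
After 11 (visit(N)): cur=N back=7 fwd=0
After 12 (visit(G)): cur=G back=8 fwd=0
After 13 (visit(O)): cur=O back=9 fwd=0
After 14 (back): cur=G back=8 fwd=1

Answer: yes yes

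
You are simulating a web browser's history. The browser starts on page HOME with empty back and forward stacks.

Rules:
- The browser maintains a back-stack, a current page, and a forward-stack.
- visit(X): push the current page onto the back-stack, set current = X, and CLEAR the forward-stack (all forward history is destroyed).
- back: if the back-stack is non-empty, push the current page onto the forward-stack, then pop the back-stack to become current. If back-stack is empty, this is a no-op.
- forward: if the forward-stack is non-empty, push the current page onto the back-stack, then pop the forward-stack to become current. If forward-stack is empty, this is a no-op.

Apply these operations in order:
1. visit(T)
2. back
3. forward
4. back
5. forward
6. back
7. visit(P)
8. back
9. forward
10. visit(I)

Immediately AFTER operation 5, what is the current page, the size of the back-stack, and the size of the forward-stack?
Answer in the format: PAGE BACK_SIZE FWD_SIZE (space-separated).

After 1 (visit(T)): cur=T back=1 fwd=0
After 2 (back): cur=HOME back=0 fwd=1
After 3 (forward): cur=T back=1 fwd=0
After 4 (back): cur=HOME back=0 fwd=1
After 5 (forward): cur=T back=1 fwd=0

T 1 0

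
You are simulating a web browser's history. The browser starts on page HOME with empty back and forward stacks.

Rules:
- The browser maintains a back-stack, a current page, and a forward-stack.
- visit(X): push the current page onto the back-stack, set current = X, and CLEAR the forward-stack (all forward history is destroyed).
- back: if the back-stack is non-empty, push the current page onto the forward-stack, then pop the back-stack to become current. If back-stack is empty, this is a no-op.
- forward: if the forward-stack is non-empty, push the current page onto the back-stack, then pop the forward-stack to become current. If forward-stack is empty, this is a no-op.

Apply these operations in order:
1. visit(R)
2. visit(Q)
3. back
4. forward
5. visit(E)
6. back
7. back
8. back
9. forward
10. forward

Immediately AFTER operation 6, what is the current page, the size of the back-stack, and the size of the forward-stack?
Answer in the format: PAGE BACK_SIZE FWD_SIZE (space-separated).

After 1 (visit(R)): cur=R back=1 fwd=0
After 2 (visit(Q)): cur=Q back=2 fwd=0
After 3 (back): cur=R back=1 fwd=1
After 4 (forward): cur=Q back=2 fwd=0
After 5 (visit(E)): cur=E back=3 fwd=0
After 6 (back): cur=Q back=2 fwd=1

Q 2 1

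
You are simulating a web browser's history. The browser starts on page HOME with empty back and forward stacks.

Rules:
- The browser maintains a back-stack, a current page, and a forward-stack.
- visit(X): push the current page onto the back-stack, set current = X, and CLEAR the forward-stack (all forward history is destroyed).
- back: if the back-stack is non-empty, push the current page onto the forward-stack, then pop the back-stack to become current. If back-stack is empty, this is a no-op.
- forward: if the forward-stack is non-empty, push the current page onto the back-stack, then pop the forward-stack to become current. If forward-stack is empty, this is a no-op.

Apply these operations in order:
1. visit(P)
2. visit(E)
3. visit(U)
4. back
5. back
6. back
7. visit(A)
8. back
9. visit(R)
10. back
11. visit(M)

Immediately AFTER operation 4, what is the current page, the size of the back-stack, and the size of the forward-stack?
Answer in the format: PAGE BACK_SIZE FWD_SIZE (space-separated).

After 1 (visit(P)): cur=P back=1 fwd=0
After 2 (visit(E)): cur=E back=2 fwd=0
After 3 (visit(U)): cur=U back=3 fwd=0
After 4 (back): cur=E back=2 fwd=1

E 2 1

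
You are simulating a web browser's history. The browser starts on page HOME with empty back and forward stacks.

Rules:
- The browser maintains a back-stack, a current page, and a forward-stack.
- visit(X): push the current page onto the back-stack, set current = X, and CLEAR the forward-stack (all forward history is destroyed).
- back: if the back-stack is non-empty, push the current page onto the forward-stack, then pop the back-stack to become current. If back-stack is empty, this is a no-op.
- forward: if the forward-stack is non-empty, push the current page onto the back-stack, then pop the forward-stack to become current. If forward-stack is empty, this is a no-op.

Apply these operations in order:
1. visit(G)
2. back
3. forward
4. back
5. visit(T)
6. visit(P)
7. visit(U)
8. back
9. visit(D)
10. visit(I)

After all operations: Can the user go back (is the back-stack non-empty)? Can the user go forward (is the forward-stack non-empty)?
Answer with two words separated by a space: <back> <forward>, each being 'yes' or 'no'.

After 1 (visit(G)): cur=G back=1 fwd=0
After 2 (back): cur=HOME back=0 fwd=1
After 3 (forward): cur=G back=1 fwd=0
After 4 (back): cur=HOME back=0 fwd=1
After 5 (visit(T)): cur=T back=1 fwd=0
After 6 (visit(P)): cur=P back=2 fwd=0
After 7 (visit(U)): cur=U back=3 fwd=0
After 8 (back): cur=P back=2 fwd=1
After 9 (visit(D)): cur=D back=3 fwd=0
After 10 (visit(I)): cur=I back=4 fwd=0

Answer: yes no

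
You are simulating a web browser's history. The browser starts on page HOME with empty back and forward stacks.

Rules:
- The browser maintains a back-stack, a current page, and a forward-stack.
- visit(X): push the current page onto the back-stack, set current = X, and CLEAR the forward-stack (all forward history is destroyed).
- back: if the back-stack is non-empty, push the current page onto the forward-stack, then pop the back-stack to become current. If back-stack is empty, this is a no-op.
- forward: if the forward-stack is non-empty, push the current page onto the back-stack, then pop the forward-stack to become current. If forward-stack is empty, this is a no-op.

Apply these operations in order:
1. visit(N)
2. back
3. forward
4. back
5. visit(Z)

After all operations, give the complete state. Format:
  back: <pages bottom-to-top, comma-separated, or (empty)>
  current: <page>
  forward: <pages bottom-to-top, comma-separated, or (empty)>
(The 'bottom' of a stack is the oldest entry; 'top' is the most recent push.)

After 1 (visit(N)): cur=N back=1 fwd=0
After 2 (back): cur=HOME back=0 fwd=1
After 3 (forward): cur=N back=1 fwd=0
After 4 (back): cur=HOME back=0 fwd=1
After 5 (visit(Z)): cur=Z back=1 fwd=0

Answer: back: HOME
current: Z
forward: (empty)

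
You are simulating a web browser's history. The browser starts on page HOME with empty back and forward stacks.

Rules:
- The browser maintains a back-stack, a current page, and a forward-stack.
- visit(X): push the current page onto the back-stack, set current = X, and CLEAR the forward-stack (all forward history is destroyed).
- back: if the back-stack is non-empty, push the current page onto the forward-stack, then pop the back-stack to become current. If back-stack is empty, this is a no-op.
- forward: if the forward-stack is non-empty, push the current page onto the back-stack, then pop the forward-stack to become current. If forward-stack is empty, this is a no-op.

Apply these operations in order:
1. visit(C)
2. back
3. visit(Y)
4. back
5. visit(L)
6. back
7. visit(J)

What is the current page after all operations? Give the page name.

Answer: J

Derivation:
After 1 (visit(C)): cur=C back=1 fwd=0
After 2 (back): cur=HOME back=0 fwd=1
After 3 (visit(Y)): cur=Y back=1 fwd=0
After 4 (back): cur=HOME back=0 fwd=1
After 5 (visit(L)): cur=L back=1 fwd=0
After 6 (back): cur=HOME back=0 fwd=1
After 7 (visit(J)): cur=J back=1 fwd=0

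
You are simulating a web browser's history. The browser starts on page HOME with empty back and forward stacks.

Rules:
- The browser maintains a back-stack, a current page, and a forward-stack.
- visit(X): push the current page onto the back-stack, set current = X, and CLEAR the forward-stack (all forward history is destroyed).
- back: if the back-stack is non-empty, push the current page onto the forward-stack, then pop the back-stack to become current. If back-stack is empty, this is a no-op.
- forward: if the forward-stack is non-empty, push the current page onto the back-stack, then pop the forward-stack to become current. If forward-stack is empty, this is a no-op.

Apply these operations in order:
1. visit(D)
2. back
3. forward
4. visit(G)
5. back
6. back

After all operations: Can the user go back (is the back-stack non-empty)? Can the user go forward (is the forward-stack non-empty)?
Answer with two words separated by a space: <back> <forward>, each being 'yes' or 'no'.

After 1 (visit(D)): cur=D back=1 fwd=0
After 2 (back): cur=HOME back=0 fwd=1
After 3 (forward): cur=D back=1 fwd=0
After 4 (visit(G)): cur=G back=2 fwd=0
After 5 (back): cur=D back=1 fwd=1
After 6 (back): cur=HOME back=0 fwd=2

Answer: no yes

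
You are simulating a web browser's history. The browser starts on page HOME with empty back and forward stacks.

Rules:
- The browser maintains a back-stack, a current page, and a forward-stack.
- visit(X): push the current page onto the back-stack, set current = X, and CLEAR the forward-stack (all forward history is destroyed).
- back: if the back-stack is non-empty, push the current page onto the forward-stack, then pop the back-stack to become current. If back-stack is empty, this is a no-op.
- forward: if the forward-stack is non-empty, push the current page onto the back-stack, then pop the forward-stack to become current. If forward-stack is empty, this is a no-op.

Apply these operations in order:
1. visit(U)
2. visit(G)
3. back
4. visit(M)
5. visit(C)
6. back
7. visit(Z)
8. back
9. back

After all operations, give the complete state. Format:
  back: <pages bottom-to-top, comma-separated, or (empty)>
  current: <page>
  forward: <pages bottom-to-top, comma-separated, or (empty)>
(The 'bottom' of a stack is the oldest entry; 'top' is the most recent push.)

After 1 (visit(U)): cur=U back=1 fwd=0
After 2 (visit(G)): cur=G back=2 fwd=0
After 3 (back): cur=U back=1 fwd=1
After 4 (visit(M)): cur=M back=2 fwd=0
After 5 (visit(C)): cur=C back=3 fwd=0
After 6 (back): cur=M back=2 fwd=1
After 7 (visit(Z)): cur=Z back=3 fwd=0
After 8 (back): cur=M back=2 fwd=1
After 9 (back): cur=U back=1 fwd=2

Answer: back: HOME
current: U
forward: Z,M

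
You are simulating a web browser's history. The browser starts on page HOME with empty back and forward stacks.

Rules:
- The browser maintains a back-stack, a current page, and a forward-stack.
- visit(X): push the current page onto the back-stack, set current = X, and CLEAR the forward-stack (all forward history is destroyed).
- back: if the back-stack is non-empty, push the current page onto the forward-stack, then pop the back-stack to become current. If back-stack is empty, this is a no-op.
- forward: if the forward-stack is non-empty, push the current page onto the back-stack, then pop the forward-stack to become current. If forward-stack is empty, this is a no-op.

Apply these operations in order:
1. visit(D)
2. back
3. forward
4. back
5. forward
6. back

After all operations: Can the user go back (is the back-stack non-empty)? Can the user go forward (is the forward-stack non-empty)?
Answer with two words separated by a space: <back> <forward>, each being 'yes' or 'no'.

After 1 (visit(D)): cur=D back=1 fwd=0
After 2 (back): cur=HOME back=0 fwd=1
After 3 (forward): cur=D back=1 fwd=0
After 4 (back): cur=HOME back=0 fwd=1
After 5 (forward): cur=D back=1 fwd=0
After 6 (back): cur=HOME back=0 fwd=1

Answer: no yes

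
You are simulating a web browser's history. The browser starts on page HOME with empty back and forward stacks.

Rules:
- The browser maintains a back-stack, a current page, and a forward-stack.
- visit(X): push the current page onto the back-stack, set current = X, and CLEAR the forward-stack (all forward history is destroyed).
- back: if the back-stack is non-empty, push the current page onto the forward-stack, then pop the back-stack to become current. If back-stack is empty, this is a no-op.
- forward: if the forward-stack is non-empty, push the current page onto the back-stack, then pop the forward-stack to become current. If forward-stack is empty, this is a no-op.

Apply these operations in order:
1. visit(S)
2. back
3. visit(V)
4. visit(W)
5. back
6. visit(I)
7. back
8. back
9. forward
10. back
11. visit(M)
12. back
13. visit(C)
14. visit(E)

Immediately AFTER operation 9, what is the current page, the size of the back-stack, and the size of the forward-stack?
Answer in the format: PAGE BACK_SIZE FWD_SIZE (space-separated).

After 1 (visit(S)): cur=S back=1 fwd=0
After 2 (back): cur=HOME back=0 fwd=1
After 3 (visit(V)): cur=V back=1 fwd=0
After 4 (visit(W)): cur=W back=2 fwd=0
After 5 (back): cur=V back=1 fwd=1
After 6 (visit(I)): cur=I back=2 fwd=0
After 7 (back): cur=V back=1 fwd=1
After 8 (back): cur=HOME back=0 fwd=2
After 9 (forward): cur=V back=1 fwd=1

V 1 1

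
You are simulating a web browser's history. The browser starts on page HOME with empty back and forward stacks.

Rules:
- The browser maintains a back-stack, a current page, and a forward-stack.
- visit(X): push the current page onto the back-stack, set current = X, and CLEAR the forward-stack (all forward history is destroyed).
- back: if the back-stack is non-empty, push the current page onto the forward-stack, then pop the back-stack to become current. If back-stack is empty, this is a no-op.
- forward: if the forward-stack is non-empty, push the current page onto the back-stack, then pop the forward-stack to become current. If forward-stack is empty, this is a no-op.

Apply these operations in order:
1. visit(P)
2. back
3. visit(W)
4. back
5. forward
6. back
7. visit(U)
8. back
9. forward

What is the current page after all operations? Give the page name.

Answer: U

Derivation:
After 1 (visit(P)): cur=P back=1 fwd=0
After 2 (back): cur=HOME back=0 fwd=1
After 3 (visit(W)): cur=W back=1 fwd=0
After 4 (back): cur=HOME back=0 fwd=1
After 5 (forward): cur=W back=1 fwd=0
After 6 (back): cur=HOME back=0 fwd=1
After 7 (visit(U)): cur=U back=1 fwd=0
After 8 (back): cur=HOME back=0 fwd=1
After 9 (forward): cur=U back=1 fwd=0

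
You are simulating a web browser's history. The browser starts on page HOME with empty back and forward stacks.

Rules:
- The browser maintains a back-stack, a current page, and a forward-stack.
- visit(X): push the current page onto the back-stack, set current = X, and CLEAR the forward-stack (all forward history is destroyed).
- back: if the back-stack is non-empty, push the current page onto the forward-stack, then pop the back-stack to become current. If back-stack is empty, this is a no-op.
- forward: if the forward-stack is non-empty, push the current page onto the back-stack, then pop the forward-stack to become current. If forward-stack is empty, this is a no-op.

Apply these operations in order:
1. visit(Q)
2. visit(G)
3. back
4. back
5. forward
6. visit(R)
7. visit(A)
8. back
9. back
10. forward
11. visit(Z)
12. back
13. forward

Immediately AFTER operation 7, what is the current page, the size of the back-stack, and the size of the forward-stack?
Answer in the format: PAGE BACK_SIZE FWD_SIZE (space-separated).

After 1 (visit(Q)): cur=Q back=1 fwd=0
After 2 (visit(G)): cur=G back=2 fwd=0
After 3 (back): cur=Q back=1 fwd=1
After 4 (back): cur=HOME back=0 fwd=2
After 5 (forward): cur=Q back=1 fwd=1
After 6 (visit(R)): cur=R back=2 fwd=0
After 7 (visit(A)): cur=A back=3 fwd=0

A 3 0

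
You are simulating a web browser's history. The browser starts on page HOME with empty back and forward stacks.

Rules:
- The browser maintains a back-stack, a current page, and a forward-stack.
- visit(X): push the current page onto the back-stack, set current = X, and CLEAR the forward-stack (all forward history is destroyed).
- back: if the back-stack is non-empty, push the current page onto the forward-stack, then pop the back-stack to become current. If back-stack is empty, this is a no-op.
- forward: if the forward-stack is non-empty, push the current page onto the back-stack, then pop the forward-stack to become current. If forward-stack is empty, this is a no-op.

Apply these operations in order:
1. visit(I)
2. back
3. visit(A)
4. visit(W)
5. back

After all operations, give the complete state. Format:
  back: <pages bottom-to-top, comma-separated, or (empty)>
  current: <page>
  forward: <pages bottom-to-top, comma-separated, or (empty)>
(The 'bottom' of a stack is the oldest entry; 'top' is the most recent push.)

After 1 (visit(I)): cur=I back=1 fwd=0
After 2 (back): cur=HOME back=0 fwd=1
After 3 (visit(A)): cur=A back=1 fwd=0
After 4 (visit(W)): cur=W back=2 fwd=0
After 5 (back): cur=A back=1 fwd=1

Answer: back: HOME
current: A
forward: W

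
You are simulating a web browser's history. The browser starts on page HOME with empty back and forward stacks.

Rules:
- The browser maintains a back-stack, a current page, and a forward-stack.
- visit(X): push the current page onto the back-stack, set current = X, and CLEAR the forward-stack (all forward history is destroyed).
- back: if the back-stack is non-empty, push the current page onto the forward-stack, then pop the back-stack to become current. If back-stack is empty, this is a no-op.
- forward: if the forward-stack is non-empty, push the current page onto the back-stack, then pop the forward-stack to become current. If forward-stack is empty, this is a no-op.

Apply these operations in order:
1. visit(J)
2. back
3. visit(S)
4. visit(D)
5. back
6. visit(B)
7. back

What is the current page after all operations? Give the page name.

Answer: S

Derivation:
After 1 (visit(J)): cur=J back=1 fwd=0
After 2 (back): cur=HOME back=0 fwd=1
After 3 (visit(S)): cur=S back=1 fwd=0
After 4 (visit(D)): cur=D back=2 fwd=0
After 5 (back): cur=S back=1 fwd=1
After 6 (visit(B)): cur=B back=2 fwd=0
After 7 (back): cur=S back=1 fwd=1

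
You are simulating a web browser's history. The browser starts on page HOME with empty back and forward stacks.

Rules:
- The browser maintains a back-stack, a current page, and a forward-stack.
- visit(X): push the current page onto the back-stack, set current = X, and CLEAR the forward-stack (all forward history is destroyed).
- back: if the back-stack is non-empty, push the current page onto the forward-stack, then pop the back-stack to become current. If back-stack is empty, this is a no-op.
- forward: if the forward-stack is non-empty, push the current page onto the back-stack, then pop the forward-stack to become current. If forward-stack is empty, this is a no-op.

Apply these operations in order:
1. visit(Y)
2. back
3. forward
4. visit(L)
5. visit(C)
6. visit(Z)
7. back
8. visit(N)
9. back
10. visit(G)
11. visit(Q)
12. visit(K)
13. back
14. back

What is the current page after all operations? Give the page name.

Answer: G

Derivation:
After 1 (visit(Y)): cur=Y back=1 fwd=0
After 2 (back): cur=HOME back=0 fwd=1
After 3 (forward): cur=Y back=1 fwd=0
After 4 (visit(L)): cur=L back=2 fwd=0
After 5 (visit(C)): cur=C back=3 fwd=0
After 6 (visit(Z)): cur=Z back=4 fwd=0
After 7 (back): cur=C back=3 fwd=1
After 8 (visit(N)): cur=N back=4 fwd=0
After 9 (back): cur=C back=3 fwd=1
After 10 (visit(G)): cur=G back=4 fwd=0
After 11 (visit(Q)): cur=Q back=5 fwd=0
After 12 (visit(K)): cur=K back=6 fwd=0
After 13 (back): cur=Q back=5 fwd=1
After 14 (back): cur=G back=4 fwd=2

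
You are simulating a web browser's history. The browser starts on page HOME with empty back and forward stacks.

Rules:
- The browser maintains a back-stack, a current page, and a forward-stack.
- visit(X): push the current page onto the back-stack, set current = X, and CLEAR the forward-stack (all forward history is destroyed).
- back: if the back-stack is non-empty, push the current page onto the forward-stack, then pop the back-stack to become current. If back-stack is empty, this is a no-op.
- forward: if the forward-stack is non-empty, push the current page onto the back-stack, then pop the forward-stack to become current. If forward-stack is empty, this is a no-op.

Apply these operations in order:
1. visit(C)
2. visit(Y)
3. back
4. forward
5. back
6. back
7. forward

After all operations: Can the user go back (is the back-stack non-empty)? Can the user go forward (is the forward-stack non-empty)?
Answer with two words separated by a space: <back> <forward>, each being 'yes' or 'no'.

After 1 (visit(C)): cur=C back=1 fwd=0
After 2 (visit(Y)): cur=Y back=2 fwd=0
After 3 (back): cur=C back=1 fwd=1
After 4 (forward): cur=Y back=2 fwd=0
After 5 (back): cur=C back=1 fwd=1
After 6 (back): cur=HOME back=0 fwd=2
After 7 (forward): cur=C back=1 fwd=1

Answer: yes yes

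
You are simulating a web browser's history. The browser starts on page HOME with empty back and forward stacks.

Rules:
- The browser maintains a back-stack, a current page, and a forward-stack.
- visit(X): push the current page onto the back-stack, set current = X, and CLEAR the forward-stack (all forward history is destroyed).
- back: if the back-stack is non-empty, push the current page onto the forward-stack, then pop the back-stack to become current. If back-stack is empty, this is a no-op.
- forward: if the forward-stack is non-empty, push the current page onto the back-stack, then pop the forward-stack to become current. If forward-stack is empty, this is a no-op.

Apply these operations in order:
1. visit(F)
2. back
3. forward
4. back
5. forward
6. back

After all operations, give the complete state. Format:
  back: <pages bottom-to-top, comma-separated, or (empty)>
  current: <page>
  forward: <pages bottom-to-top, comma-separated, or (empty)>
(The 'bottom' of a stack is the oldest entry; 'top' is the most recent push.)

After 1 (visit(F)): cur=F back=1 fwd=0
After 2 (back): cur=HOME back=0 fwd=1
After 3 (forward): cur=F back=1 fwd=0
After 4 (back): cur=HOME back=0 fwd=1
After 5 (forward): cur=F back=1 fwd=0
After 6 (back): cur=HOME back=0 fwd=1

Answer: back: (empty)
current: HOME
forward: F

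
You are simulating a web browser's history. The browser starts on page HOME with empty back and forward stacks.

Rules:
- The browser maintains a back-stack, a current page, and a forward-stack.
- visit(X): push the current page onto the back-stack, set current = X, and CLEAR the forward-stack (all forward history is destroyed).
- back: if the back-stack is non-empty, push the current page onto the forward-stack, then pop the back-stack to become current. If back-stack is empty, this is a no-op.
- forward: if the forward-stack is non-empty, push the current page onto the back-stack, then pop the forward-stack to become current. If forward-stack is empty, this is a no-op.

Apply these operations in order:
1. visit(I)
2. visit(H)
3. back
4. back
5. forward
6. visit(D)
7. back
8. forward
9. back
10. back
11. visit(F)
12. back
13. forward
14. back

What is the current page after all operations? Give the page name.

After 1 (visit(I)): cur=I back=1 fwd=0
After 2 (visit(H)): cur=H back=2 fwd=0
After 3 (back): cur=I back=1 fwd=1
After 4 (back): cur=HOME back=0 fwd=2
After 5 (forward): cur=I back=1 fwd=1
After 6 (visit(D)): cur=D back=2 fwd=0
After 7 (back): cur=I back=1 fwd=1
After 8 (forward): cur=D back=2 fwd=0
After 9 (back): cur=I back=1 fwd=1
After 10 (back): cur=HOME back=0 fwd=2
After 11 (visit(F)): cur=F back=1 fwd=0
After 12 (back): cur=HOME back=0 fwd=1
After 13 (forward): cur=F back=1 fwd=0
After 14 (back): cur=HOME back=0 fwd=1

Answer: HOME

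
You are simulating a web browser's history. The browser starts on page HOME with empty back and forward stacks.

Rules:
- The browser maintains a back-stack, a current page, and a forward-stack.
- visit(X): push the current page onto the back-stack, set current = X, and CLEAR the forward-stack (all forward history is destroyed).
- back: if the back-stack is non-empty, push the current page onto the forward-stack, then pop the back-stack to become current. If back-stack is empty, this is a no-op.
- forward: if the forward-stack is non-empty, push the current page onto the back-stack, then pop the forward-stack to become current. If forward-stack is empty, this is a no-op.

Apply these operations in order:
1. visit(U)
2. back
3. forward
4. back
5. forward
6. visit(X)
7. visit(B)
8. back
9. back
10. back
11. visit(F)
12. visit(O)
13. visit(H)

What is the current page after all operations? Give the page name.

Answer: H

Derivation:
After 1 (visit(U)): cur=U back=1 fwd=0
After 2 (back): cur=HOME back=0 fwd=1
After 3 (forward): cur=U back=1 fwd=0
After 4 (back): cur=HOME back=0 fwd=1
After 5 (forward): cur=U back=1 fwd=0
After 6 (visit(X)): cur=X back=2 fwd=0
After 7 (visit(B)): cur=B back=3 fwd=0
After 8 (back): cur=X back=2 fwd=1
After 9 (back): cur=U back=1 fwd=2
After 10 (back): cur=HOME back=0 fwd=3
After 11 (visit(F)): cur=F back=1 fwd=0
After 12 (visit(O)): cur=O back=2 fwd=0
After 13 (visit(H)): cur=H back=3 fwd=0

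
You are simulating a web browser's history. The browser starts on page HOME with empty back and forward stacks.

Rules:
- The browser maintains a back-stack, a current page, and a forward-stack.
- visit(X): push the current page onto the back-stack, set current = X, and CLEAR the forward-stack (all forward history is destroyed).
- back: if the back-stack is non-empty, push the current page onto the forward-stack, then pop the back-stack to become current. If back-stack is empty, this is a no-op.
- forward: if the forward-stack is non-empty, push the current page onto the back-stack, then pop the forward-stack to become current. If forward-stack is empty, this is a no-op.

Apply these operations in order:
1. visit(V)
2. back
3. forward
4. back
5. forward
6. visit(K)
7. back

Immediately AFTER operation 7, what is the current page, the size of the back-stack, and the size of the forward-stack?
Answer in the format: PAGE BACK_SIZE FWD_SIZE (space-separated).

After 1 (visit(V)): cur=V back=1 fwd=0
After 2 (back): cur=HOME back=0 fwd=1
After 3 (forward): cur=V back=1 fwd=0
After 4 (back): cur=HOME back=0 fwd=1
After 5 (forward): cur=V back=1 fwd=0
After 6 (visit(K)): cur=K back=2 fwd=0
After 7 (back): cur=V back=1 fwd=1

V 1 1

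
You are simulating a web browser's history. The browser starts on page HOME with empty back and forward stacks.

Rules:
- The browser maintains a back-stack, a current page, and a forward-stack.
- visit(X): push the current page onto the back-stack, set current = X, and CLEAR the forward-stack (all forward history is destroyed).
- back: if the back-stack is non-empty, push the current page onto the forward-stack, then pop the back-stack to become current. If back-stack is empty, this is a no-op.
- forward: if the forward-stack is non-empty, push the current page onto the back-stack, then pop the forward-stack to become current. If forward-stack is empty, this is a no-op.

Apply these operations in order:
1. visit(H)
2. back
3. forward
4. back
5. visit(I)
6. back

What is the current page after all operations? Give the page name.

After 1 (visit(H)): cur=H back=1 fwd=0
After 2 (back): cur=HOME back=0 fwd=1
After 3 (forward): cur=H back=1 fwd=0
After 4 (back): cur=HOME back=0 fwd=1
After 5 (visit(I)): cur=I back=1 fwd=0
After 6 (back): cur=HOME back=0 fwd=1

Answer: HOME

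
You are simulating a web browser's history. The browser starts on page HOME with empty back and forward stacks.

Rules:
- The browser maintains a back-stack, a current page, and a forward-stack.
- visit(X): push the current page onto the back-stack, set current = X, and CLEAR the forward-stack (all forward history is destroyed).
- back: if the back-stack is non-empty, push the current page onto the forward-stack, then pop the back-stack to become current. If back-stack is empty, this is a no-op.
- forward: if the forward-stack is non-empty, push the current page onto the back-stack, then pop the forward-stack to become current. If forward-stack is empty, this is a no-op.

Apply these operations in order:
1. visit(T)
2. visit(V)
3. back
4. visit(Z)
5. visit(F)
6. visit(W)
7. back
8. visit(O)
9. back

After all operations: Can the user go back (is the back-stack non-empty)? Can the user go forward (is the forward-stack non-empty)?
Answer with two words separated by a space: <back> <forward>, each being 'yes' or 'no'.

After 1 (visit(T)): cur=T back=1 fwd=0
After 2 (visit(V)): cur=V back=2 fwd=0
After 3 (back): cur=T back=1 fwd=1
After 4 (visit(Z)): cur=Z back=2 fwd=0
After 5 (visit(F)): cur=F back=3 fwd=0
After 6 (visit(W)): cur=W back=4 fwd=0
After 7 (back): cur=F back=3 fwd=1
After 8 (visit(O)): cur=O back=4 fwd=0
After 9 (back): cur=F back=3 fwd=1

Answer: yes yes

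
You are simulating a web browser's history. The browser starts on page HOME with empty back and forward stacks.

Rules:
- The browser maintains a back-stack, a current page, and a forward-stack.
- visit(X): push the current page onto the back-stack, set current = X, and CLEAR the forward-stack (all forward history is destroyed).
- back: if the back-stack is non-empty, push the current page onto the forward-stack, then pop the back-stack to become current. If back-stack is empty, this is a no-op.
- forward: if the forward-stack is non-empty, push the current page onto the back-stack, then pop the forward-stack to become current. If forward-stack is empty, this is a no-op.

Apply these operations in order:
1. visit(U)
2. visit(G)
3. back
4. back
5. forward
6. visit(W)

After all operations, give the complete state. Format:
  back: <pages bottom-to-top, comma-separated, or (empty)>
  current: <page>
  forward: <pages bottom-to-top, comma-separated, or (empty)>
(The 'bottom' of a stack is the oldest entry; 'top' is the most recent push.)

After 1 (visit(U)): cur=U back=1 fwd=0
After 2 (visit(G)): cur=G back=2 fwd=0
After 3 (back): cur=U back=1 fwd=1
After 4 (back): cur=HOME back=0 fwd=2
After 5 (forward): cur=U back=1 fwd=1
After 6 (visit(W)): cur=W back=2 fwd=0

Answer: back: HOME,U
current: W
forward: (empty)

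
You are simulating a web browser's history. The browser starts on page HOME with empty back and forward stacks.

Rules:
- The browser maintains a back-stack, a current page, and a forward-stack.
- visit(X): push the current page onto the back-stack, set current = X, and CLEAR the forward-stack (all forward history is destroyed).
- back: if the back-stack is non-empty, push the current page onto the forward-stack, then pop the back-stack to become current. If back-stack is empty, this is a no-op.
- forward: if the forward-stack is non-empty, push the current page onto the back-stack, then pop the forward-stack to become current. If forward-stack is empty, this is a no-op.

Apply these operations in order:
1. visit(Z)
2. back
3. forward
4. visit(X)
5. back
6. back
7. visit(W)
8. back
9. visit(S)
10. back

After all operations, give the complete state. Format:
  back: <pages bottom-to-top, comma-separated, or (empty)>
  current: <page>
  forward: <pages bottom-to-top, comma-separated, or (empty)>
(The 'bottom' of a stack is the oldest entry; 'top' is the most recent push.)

After 1 (visit(Z)): cur=Z back=1 fwd=0
After 2 (back): cur=HOME back=0 fwd=1
After 3 (forward): cur=Z back=1 fwd=0
After 4 (visit(X)): cur=X back=2 fwd=0
After 5 (back): cur=Z back=1 fwd=1
After 6 (back): cur=HOME back=0 fwd=2
After 7 (visit(W)): cur=W back=1 fwd=0
After 8 (back): cur=HOME back=0 fwd=1
After 9 (visit(S)): cur=S back=1 fwd=0
After 10 (back): cur=HOME back=0 fwd=1

Answer: back: (empty)
current: HOME
forward: S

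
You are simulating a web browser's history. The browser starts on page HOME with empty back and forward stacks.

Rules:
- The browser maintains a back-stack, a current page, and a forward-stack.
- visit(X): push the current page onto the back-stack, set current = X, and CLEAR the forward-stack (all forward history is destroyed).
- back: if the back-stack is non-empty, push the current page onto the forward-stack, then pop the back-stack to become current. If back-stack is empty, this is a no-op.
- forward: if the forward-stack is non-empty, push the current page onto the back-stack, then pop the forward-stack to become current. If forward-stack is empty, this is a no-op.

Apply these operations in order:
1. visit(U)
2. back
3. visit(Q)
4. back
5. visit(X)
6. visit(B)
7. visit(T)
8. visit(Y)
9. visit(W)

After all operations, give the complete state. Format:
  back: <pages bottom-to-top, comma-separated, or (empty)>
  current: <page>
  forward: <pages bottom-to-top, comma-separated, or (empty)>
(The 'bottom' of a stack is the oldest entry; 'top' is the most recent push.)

Answer: back: HOME,X,B,T,Y
current: W
forward: (empty)

Derivation:
After 1 (visit(U)): cur=U back=1 fwd=0
After 2 (back): cur=HOME back=0 fwd=1
After 3 (visit(Q)): cur=Q back=1 fwd=0
After 4 (back): cur=HOME back=0 fwd=1
After 5 (visit(X)): cur=X back=1 fwd=0
After 6 (visit(B)): cur=B back=2 fwd=0
After 7 (visit(T)): cur=T back=3 fwd=0
After 8 (visit(Y)): cur=Y back=4 fwd=0
After 9 (visit(W)): cur=W back=5 fwd=0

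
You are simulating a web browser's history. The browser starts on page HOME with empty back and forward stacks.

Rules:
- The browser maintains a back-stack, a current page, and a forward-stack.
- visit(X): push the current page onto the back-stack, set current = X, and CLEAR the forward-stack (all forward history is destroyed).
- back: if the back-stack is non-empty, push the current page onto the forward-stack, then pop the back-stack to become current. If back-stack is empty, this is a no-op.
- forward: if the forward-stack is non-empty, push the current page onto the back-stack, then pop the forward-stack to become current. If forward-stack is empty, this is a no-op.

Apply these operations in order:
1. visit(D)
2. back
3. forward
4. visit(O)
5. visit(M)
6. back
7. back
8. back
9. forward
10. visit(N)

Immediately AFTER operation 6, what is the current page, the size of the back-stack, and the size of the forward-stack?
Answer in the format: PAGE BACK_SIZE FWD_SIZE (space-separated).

After 1 (visit(D)): cur=D back=1 fwd=0
After 2 (back): cur=HOME back=0 fwd=1
After 3 (forward): cur=D back=1 fwd=0
After 4 (visit(O)): cur=O back=2 fwd=0
After 5 (visit(M)): cur=M back=3 fwd=0
After 6 (back): cur=O back=2 fwd=1

O 2 1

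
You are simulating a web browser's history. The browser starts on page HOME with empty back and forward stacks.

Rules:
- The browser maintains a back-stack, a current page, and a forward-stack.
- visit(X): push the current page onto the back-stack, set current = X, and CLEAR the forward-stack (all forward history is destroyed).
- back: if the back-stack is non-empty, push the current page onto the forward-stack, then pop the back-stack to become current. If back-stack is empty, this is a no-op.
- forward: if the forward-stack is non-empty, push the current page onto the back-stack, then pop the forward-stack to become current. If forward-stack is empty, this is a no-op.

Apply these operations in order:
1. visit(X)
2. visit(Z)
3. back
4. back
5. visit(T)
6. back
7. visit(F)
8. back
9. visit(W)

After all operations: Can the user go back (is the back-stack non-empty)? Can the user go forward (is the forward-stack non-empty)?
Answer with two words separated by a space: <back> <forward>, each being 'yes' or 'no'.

After 1 (visit(X)): cur=X back=1 fwd=0
After 2 (visit(Z)): cur=Z back=2 fwd=0
After 3 (back): cur=X back=1 fwd=1
After 4 (back): cur=HOME back=0 fwd=2
After 5 (visit(T)): cur=T back=1 fwd=0
After 6 (back): cur=HOME back=0 fwd=1
After 7 (visit(F)): cur=F back=1 fwd=0
After 8 (back): cur=HOME back=0 fwd=1
After 9 (visit(W)): cur=W back=1 fwd=0

Answer: yes no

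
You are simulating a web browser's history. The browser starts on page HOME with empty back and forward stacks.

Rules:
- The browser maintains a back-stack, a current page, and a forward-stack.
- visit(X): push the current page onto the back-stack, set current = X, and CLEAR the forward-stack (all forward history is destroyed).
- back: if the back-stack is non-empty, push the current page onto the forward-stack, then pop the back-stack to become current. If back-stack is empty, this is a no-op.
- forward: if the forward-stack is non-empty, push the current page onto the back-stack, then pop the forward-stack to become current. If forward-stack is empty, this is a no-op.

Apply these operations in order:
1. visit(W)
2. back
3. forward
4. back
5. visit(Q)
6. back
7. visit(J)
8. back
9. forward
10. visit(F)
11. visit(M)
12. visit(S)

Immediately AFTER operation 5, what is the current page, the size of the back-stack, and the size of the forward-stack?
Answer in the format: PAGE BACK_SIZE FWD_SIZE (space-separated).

After 1 (visit(W)): cur=W back=1 fwd=0
After 2 (back): cur=HOME back=0 fwd=1
After 3 (forward): cur=W back=1 fwd=0
After 4 (back): cur=HOME back=0 fwd=1
After 5 (visit(Q)): cur=Q back=1 fwd=0

Q 1 0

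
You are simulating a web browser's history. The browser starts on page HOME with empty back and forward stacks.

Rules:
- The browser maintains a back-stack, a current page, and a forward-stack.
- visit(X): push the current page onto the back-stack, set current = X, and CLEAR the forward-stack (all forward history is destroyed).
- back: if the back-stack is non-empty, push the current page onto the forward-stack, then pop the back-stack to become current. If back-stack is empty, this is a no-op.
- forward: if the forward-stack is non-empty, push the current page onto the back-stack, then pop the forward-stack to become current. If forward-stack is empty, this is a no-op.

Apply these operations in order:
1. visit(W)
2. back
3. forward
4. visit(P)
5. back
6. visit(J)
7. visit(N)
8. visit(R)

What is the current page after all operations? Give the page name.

After 1 (visit(W)): cur=W back=1 fwd=0
After 2 (back): cur=HOME back=0 fwd=1
After 3 (forward): cur=W back=1 fwd=0
After 4 (visit(P)): cur=P back=2 fwd=0
After 5 (back): cur=W back=1 fwd=1
After 6 (visit(J)): cur=J back=2 fwd=0
After 7 (visit(N)): cur=N back=3 fwd=0
After 8 (visit(R)): cur=R back=4 fwd=0

Answer: R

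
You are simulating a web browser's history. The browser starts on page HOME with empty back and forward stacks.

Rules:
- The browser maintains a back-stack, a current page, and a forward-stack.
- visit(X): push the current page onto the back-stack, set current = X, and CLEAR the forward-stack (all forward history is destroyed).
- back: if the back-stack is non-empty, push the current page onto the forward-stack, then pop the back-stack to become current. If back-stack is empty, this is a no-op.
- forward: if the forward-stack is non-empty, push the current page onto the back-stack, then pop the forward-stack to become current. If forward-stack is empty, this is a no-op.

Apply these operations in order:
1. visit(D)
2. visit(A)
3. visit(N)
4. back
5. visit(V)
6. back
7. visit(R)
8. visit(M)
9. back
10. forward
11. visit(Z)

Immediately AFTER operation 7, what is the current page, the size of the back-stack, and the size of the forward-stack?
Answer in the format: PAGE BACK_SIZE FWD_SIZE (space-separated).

After 1 (visit(D)): cur=D back=1 fwd=0
After 2 (visit(A)): cur=A back=2 fwd=0
After 3 (visit(N)): cur=N back=3 fwd=0
After 4 (back): cur=A back=2 fwd=1
After 5 (visit(V)): cur=V back=3 fwd=0
After 6 (back): cur=A back=2 fwd=1
After 7 (visit(R)): cur=R back=3 fwd=0

R 3 0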